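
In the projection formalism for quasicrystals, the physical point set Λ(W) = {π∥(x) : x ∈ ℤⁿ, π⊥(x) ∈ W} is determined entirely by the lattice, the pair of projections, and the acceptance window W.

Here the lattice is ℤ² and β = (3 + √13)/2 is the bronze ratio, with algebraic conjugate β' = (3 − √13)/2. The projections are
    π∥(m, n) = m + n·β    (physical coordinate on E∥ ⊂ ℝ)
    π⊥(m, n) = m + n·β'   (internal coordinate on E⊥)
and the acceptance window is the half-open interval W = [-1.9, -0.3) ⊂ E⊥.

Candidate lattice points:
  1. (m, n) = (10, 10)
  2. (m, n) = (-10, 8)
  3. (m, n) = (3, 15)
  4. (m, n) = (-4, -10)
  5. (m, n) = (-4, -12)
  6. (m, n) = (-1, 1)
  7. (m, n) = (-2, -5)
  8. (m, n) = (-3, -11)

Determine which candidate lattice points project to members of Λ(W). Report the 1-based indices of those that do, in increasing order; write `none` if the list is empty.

Numerically β ≈ 3.3028 and β' = −1/β ≈ -0.3028.
#1 (10,10): internal coord 10 + (10)·β' = +6.9722; +6.9722 ∉ [-1.9, -0.3) → out
#2 (-10,8): internal coord -10 + (8)·β' = -12.4222; -12.4222 ∉ [-1.9, -0.3) → out
#3 (3,15): internal coord 3 + (15)·β' = -1.5416; -1.5416 ∈ [-1.9, -0.3) → IN Λ
#4 (-4,-10): internal coord -4 + (-10)·β' = -0.9722; -0.9722 ∈ [-1.9, -0.3) → IN Λ
#5 (-4,-12): internal coord -4 + (-12)·β' = -0.3667; -0.3667 ∈ [-1.9, -0.3) → IN Λ
#6 (-1,1): internal coord -1 + (1)·β' = -1.3028; -1.3028 ∈ [-1.9, -0.3) → IN Λ
#7 (-2,-5): internal coord -2 + (-5)·β' = -0.4861; -0.4861 ∈ [-1.9, -0.3) → IN Λ
#8 (-3,-11): internal coord -3 + (-11)·β' = +0.3305; +0.3305 ∉ [-1.9, -0.3) → out

3, 4, 5, 6, 7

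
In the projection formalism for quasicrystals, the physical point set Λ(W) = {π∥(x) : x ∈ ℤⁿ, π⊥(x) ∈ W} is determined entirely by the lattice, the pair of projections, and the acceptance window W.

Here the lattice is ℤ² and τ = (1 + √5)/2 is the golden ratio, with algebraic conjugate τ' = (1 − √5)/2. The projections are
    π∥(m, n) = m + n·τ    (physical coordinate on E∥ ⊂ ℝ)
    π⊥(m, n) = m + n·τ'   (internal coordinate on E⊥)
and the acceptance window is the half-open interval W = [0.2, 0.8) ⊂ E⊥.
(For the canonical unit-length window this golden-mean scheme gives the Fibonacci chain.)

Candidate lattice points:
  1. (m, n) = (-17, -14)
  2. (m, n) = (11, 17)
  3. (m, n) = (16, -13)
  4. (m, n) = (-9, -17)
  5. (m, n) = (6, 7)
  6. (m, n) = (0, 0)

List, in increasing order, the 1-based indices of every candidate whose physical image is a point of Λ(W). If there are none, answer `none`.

2

τ' = (1−√5)/2 ≈ -0.61803.
candidate 1: (m,n)=(-17,-14) → π∥ = -17-14·τ ≈ -39.65248, π⊥ = -17-14·τ' ≈ -8.34752 ∉ [0.2, 0.8) ⇒ out
candidate 2: (m,n)=(11,17) → π∥ = 11+17·τ ≈ 38.50658, π⊥ = 11+17·τ' ≈ 0.49342 ∈ [0.2, 0.8) ⇒ IN Λ
candidate 3: (m,n)=(16,-13) → π∥ = 16-13·τ ≈ -5.03444, π⊥ = 16-13·τ' ≈ 24.03444 ∉ [0.2, 0.8) ⇒ out
candidate 4: (m,n)=(-9,-17) → π∥ = -9-17·τ ≈ -36.50658, π⊥ = -9-17·τ' ≈ 1.50658 ∉ [0.2, 0.8) ⇒ out
candidate 5: (m,n)=(6,7) → π∥ = 6+7·τ ≈ 17.32624, π⊥ = 6+7·τ' ≈ 1.67376 ∉ [0.2, 0.8) ⇒ out
candidate 6: (m,n)=(0,0) → π∥ = 0+0·τ ≈ 0.00000, π⊥ = 0+0·τ' ≈ 0.00000 ∉ [0.2, 0.8) ⇒ out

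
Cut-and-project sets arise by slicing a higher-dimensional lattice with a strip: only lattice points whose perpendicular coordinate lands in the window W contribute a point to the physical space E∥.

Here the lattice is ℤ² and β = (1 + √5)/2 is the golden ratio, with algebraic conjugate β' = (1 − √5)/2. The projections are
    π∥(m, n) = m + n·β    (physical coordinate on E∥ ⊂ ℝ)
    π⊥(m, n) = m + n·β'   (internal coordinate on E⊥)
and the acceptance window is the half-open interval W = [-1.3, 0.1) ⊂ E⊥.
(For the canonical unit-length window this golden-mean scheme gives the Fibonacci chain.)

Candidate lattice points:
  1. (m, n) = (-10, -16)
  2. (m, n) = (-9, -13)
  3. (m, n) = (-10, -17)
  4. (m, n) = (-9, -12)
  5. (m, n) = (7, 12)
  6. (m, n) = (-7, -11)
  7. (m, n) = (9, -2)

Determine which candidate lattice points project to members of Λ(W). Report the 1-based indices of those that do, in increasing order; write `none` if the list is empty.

Numerically β ≈ 1.618034 and β' = −1/β ≈ -0.618034.
[1] lift (-10,-16): star map gives -0.111456; window check -1.3 ≤ -0.111456 < 0.1 is true → IN Λ
[2] lift (-9,-13): star map gives -0.965558; window check -1.3 ≤ -0.965558 < 0.1 is true → IN Λ
[3] lift (-10,-17): star map gives 0.506578; window check -1.3 ≤ 0.506578 < 0.1 is false → out
[4] lift (-9,-12): star map gives -1.583592; window check -1.3 ≤ -1.583592 < 0.1 is false → out
[5] lift (7,12): star map gives -0.416408; window check -1.3 ≤ -0.416408 < 0.1 is true → IN Λ
[6] lift (-7,-11): star map gives -0.201626; window check -1.3 ≤ -0.201626 < 0.1 is true → IN Λ
[7] lift (9,-2): star map gives 10.236068; window check -1.3 ≤ 10.236068 < 0.1 is false → out

1, 2, 5, 6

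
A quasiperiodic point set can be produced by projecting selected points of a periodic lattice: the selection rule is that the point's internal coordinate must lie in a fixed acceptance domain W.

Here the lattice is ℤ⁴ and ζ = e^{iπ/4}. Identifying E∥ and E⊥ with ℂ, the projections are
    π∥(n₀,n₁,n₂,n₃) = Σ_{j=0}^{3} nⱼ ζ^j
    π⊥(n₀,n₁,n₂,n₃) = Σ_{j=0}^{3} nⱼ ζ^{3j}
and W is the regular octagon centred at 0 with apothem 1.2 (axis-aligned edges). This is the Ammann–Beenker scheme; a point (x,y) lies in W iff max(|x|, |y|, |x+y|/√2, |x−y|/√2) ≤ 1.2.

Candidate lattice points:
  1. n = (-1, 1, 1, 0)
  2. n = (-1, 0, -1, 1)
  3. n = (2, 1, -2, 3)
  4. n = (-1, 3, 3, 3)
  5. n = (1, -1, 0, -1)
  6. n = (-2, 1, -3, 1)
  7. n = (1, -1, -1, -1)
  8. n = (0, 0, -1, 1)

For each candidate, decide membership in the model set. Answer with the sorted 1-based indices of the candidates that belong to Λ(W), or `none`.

7

With ζ = e^{iπ/4} the internal vectors are ζ^0,ζ^3,ζ^6,ζ^9.
#1 (-1, 1, 1, 0): internal (-1.70711, -0.29289); octagon support 1.70711 vs apothem 1.2 → ∉ W
#2 (-1, 0, -1, 1): internal (-0.29289, 1.70711); octagon support 1.70711 vs apothem 1.2 → ∉ W
#3 (2, 1, -2, 3): internal (3.41421, 4.82843); octagon support 5.82843 vs apothem 1.2 → ∉ W
#4 (-1, 3, 3, 3): internal (-1.00000, 1.24264); octagon support 1.58579 vs apothem 1.2 → ∉ W
#5 (1, -1, 0, -1): internal (1.00000, -1.41421); octagon support 1.70711 vs apothem 1.2 → ∉ W
#6 (-2, 1, -3, 1): internal (-2.00000, 4.41421); octagon support 4.53553 vs apothem 1.2 → ∉ W
#7 (1, -1, -1, -1): internal (1.00000, -0.41421); octagon support 1.00000 vs apothem 1.2 → ∈ W
#8 (0, 0, -1, 1): internal (0.70711, 1.70711); octagon support 1.70711 vs apothem 1.2 → ∉ W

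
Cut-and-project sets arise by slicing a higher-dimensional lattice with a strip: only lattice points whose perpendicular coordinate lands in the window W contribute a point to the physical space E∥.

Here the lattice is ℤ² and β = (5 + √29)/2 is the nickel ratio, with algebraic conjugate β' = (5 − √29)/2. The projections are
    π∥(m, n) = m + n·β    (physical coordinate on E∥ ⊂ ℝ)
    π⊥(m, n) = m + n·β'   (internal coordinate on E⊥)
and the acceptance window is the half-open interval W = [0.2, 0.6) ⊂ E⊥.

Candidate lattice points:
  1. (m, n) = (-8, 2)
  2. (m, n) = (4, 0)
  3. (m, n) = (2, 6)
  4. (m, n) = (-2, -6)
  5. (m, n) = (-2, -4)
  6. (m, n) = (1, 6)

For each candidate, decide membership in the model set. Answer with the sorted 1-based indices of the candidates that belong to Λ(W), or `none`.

none

β' = (5−√29)/2 ≈ -0.192582.
candidate 1: (m,n)=(-8,2) → π∥ = -8+2·β ≈ 2.385165, π⊥ = -8+2·β' ≈ -8.385165 ∉ [0.2, 0.6) ⇒ out
candidate 2: (m,n)=(4,0) → π∥ = 4+0·β ≈ 4.000000, π⊥ = 4+0·β' ≈ 4.000000 ∉ [0.2, 0.6) ⇒ out
candidate 3: (m,n)=(2,6) → π∥ = 2+6·β ≈ 33.155494, π⊥ = 2+6·β' ≈ 0.844506 ∉ [0.2, 0.6) ⇒ out
candidate 4: (m,n)=(-2,-6) → π∥ = -2-6·β ≈ -33.155494, π⊥ = -2-6·β' ≈ -0.844506 ∉ [0.2, 0.6) ⇒ out
candidate 5: (m,n)=(-2,-4) → π∥ = -2-4·β ≈ -22.770330, π⊥ = -2-4·β' ≈ -1.229670 ∉ [0.2, 0.6) ⇒ out
candidate 6: (m,n)=(1,6) → π∥ = 1+6·β ≈ 32.155494, π⊥ = 1+6·β' ≈ -0.155494 ∉ [0.2, 0.6) ⇒ out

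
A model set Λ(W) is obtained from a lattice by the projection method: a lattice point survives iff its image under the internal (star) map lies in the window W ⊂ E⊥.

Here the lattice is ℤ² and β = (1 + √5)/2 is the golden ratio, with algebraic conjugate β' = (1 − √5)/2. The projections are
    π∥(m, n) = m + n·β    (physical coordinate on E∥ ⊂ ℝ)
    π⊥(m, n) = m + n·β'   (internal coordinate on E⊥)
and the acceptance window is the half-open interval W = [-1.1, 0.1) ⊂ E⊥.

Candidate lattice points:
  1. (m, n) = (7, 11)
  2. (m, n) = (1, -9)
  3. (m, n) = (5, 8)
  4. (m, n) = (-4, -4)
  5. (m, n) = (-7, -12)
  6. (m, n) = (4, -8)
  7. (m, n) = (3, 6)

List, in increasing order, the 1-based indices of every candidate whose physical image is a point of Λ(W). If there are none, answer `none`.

3, 7

β' = (1−√5)/2 ≈ -0.618034.
[1] lift (7,11): star map gives 0.201626; window check -1.1 ≤ 0.201626 < 0.1 is false → out
[2] lift (1,-9): star map gives 6.562306; window check -1.1 ≤ 6.562306 < 0.1 is false → out
[3] lift (5,8): star map gives 0.055728; window check -1.1 ≤ 0.055728 < 0.1 is true → IN Λ
[4] lift (-4,-4): star map gives -1.527864; window check -1.1 ≤ -1.527864 < 0.1 is false → out
[5] lift (-7,-12): star map gives 0.416408; window check -1.1 ≤ 0.416408 < 0.1 is false → out
[6] lift (4,-8): star map gives 8.944272; window check -1.1 ≤ 8.944272 < 0.1 is false → out
[7] lift (3,6): star map gives -0.708204; window check -1.1 ≤ -0.708204 < 0.1 is true → IN Λ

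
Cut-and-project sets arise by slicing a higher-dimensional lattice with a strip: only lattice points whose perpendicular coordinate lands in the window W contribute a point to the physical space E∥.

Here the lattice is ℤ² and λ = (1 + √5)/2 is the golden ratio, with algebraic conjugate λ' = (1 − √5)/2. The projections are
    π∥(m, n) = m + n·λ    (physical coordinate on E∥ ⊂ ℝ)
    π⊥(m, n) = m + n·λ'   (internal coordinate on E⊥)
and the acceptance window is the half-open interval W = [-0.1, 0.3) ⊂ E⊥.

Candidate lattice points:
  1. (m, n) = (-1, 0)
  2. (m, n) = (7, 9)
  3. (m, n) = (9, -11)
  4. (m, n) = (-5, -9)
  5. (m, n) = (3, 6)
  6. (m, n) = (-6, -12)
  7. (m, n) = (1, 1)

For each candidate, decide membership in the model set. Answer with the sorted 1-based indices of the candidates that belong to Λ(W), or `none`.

none

Compute λ' = (1−√5)/2 = -0.6180, so π⊥(m,n) = m -0.6180·n.
[1] lift (-1,0): star map gives -1.0000; window check -0.1 ≤ -1.0000 < 0.3 is false → out
[2] lift (7,9): star map gives 1.4377; window check -0.1 ≤ 1.4377 < 0.3 is false → out
[3] lift (9,-11): star map gives 15.7984; window check -0.1 ≤ 15.7984 < 0.3 is false → out
[4] lift (-5,-9): star map gives 0.5623; window check -0.1 ≤ 0.5623 < 0.3 is false → out
[5] lift (3,6): star map gives -0.7082; window check -0.1 ≤ -0.7082 < 0.3 is false → out
[6] lift (-6,-12): star map gives 1.4164; window check -0.1 ≤ 1.4164 < 0.3 is false → out
[7] lift (1,1): star map gives 0.3820; window check -0.1 ≤ 0.3820 < 0.3 is false → out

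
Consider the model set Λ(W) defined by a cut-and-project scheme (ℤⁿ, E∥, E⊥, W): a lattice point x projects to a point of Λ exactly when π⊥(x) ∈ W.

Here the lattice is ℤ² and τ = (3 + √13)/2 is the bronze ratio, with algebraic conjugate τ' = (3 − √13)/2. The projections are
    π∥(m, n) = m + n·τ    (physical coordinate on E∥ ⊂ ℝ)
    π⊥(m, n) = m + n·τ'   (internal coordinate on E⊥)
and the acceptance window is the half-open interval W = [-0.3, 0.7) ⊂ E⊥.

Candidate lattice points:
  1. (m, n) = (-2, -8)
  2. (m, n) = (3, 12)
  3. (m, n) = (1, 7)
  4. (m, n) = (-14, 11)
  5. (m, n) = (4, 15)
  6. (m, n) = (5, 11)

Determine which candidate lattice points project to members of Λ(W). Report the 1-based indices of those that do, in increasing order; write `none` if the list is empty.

1

Compute τ' = (3−√13)/2 = -0.3028, so π⊥(m,n) = m -0.3028·n.
[1] lift (-2,-8): star map gives 0.4222; window check -0.3 ≤ 0.4222 < 0.7 is true → IN Λ
[2] lift (3,12): star map gives -0.6333; window check -0.3 ≤ -0.6333 < 0.7 is false → out
[3] lift (1,7): star map gives -1.1194; window check -0.3 ≤ -1.1194 < 0.7 is false → out
[4] lift (-14,11): star map gives -17.3305; window check -0.3 ≤ -17.3305 < 0.7 is false → out
[5] lift (4,15): star map gives -0.5416; window check -0.3 ≤ -0.5416 < 0.7 is false → out
[6] lift (5,11): star map gives 1.6695; window check -0.3 ≤ 1.6695 < 0.7 is false → out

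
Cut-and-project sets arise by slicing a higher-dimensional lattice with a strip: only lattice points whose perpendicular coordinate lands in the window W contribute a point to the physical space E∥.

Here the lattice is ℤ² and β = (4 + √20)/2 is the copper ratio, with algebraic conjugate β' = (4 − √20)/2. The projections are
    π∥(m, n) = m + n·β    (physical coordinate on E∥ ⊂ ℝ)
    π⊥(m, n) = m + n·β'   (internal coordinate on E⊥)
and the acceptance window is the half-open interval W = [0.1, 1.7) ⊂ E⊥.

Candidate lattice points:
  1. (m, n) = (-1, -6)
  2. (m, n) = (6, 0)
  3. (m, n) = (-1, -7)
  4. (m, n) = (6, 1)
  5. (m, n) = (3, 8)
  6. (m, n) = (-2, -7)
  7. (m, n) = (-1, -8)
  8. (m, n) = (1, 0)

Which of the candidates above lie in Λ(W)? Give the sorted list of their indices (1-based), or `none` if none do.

1, 3, 5, 7, 8

β' = (4−√20)/2 ≈ -0.23607.
candidate 1: (m,n)=(-1,-6) → π∥ = -1-6·β ≈ -26.41641, π⊥ = -1-6·β' ≈ 0.41641 ∈ [0.1, 1.7) ⇒ IN Λ
candidate 2: (m,n)=(6,0) → π∥ = 6+0·β ≈ 6.00000, π⊥ = 6+0·β' ≈ 6.00000 ∉ [0.1, 1.7) ⇒ out
candidate 3: (m,n)=(-1,-7) → π∥ = -1-7·β ≈ -30.65248, π⊥ = -1-7·β' ≈ 0.65248 ∈ [0.1, 1.7) ⇒ IN Λ
candidate 4: (m,n)=(6,1) → π∥ = 6+1·β ≈ 10.23607, π⊥ = 6+1·β' ≈ 5.76393 ∉ [0.1, 1.7) ⇒ out
candidate 5: (m,n)=(3,8) → π∥ = 3+8·β ≈ 36.88854, π⊥ = 3+8·β' ≈ 1.11146 ∈ [0.1, 1.7) ⇒ IN Λ
candidate 6: (m,n)=(-2,-7) → π∥ = -2-7·β ≈ -31.65248, π⊥ = -2-7·β' ≈ -0.34752 ∉ [0.1, 1.7) ⇒ out
candidate 7: (m,n)=(-1,-8) → π∥ = -1-8·β ≈ -34.88854, π⊥ = -1-8·β' ≈ 0.88854 ∈ [0.1, 1.7) ⇒ IN Λ
candidate 8: (m,n)=(1,0) → π∥ = 1+0·β ≈ 1.00000, π⊥ = 1+0·β' ≈ 1.00000 ∈ [0.1, 1.7) ⇒ IN Λ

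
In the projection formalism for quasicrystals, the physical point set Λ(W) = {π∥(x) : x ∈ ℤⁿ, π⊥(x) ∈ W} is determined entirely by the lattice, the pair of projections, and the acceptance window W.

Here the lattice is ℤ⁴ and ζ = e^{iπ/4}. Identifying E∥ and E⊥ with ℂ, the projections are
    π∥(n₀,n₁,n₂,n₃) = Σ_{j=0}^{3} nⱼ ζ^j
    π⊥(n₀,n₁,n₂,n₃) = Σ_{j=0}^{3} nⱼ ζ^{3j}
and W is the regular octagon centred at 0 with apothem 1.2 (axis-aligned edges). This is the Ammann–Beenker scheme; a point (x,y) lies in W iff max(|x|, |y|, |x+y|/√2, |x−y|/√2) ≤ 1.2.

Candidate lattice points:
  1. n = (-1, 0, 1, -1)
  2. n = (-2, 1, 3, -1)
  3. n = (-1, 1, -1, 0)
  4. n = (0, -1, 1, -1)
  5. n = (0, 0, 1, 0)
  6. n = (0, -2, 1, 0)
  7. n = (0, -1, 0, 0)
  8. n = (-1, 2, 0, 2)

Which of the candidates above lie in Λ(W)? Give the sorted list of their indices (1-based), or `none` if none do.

5, 7

Internal map: ζ^{3j} for j=0..3 gives (1,0), (−√2/2,√2/2), (0,−1), (√2/2,√2/2).
#1 (-1, 0, 1, -1): internal (-1.707107, -1.707107); octagon support 2.414214 vs apothem 1.2 → ∉ W
#2 (-2, 1, 3, -1): internal (-3.414214, -3.000000); octagon support 4.535534 vs apothem 1.2 → ∉ W
#3 (-1, 1, -1, 0): internal (-1.707107, 1.707107); octagon support 2.414214 vs apothem 1.2 → ∉ W
#4 (0, -1, 1, -1): internal (0.000000, -2.414214); octagon support 2.414214 vs apothem 1.2 → ∉ W
#5 (0, 0, 1, 0): internal (0.000000, -1.000000); octagon support 1.000000 vs apothem 1.2 → ∈ W
#6 (0, -2, 1, 0): internal (1.414214, -2.414214); octagon support 2.707107 vs apothem 1.2 → ∉ W
#7 (0, -1, 0, 0): internal (0.707107, -0.707107); octagon support 1.000000 vs apothem 1.2 → ∈ W
#8 (-1, 2, 0, 2): internal (-1.000000, 2.828427); octagon support 2.828427 vs apothem 1.2 → ∉ W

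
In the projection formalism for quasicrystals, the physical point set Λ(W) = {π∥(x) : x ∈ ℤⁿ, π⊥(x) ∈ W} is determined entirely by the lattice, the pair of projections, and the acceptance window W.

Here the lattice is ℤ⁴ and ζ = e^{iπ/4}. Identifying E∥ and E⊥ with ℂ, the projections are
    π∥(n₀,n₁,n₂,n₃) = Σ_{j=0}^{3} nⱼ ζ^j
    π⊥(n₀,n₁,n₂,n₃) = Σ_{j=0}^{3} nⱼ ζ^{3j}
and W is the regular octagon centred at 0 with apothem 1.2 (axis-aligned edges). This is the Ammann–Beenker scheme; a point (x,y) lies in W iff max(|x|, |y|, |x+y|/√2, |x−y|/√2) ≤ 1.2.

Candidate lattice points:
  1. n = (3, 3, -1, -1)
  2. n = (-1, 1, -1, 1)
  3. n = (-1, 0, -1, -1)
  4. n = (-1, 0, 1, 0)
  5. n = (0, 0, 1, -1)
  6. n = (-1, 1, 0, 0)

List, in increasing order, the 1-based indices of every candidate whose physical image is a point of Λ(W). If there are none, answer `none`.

none

With ζ = e^{iπ/4} the internal vectors are ζ^0,ζ^3,ζ^6,ζ^9.
candidate 1: n = (3, 3, -1, -1) → π⊥ ≈ (+0.171573, +2.414214); max(|x|,|y|,|x±y|/√2) = 2.414214 > 1.2 ⇒ ∉ W
candidate 2: n = (-1, 1, -1, 1) → π⊥ ≈ (-1.000000, +2.414214); max(|x|,|y|,|x±y|/√2) = 2.414214 > 1.2 ⇒ ∉ W
candidate 3: n = (-1, 0, -1, -1) → π⊥ ≈ (-1.707107, +0.292893); max(|x|,|y|,|x±y|/√2) = 1.707107 > 1.2 ⇒ ∉ W
candidate 4: n = (-1, 0, 1, 0) → π⊥ ≈ (-1.000000, -1.000000); max(|x|,|y|,|x±y|/√2) = 1.414214 > 1.2 ⇒ ∉ W
candidate 5: n = (0, 0, 1, -1) → π⊥ ≈ (-0.707107, -1.707107); max(|x|,|y|,|x±y|/√2) = 1.707107 > 1.2 ⇒ ∉ W
candidate 6: n = (-1, 1, 0, 0) → π⊥ ≈ (-1.707107, +0.707107); max(|x|,|y|,|x±y|/√2) = 1.707107 > 1.2 ⇒ ∉ W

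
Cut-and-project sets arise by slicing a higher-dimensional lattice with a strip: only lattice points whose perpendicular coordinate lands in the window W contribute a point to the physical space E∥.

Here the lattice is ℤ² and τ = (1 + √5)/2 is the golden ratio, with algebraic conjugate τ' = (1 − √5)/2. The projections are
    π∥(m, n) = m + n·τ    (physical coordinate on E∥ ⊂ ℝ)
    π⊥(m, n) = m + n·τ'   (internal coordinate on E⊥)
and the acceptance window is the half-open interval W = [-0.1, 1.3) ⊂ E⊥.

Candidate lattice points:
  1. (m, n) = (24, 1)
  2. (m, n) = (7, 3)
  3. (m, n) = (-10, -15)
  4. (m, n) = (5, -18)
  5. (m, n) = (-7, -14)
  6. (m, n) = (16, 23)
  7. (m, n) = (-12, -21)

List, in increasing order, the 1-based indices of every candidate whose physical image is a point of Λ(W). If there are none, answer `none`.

7

Numerically τ ≈ 1.618034 and τ' = −1/τ ≈ -0.618034.
#1 (24,1): internal coord 24 + (1)·τ' = +23.381966; +23.381966 ∉ [-0.1, 1.3) → out
#2 (7,3): internal coord 7 + (3)·τ' = +5.145898; +5.145898 ∉ [-0.1, 1.3) → out
#3 (-10,-15): internal coord -10 + (-15)·τ' = -0.729490; -0.729490 ∉ [-0.1, 1.3) → out
#4 (5,-18): internal coord 5 + (-18)·τ' = +16.124612; +16.124612 ∉ [-0.1, 1.3) → out
#5 (-7,-14): internal coord -7 + (-14)·τ' = +1.652476; +1.652476 ∉ [-0.1, 1.3) → out
#6 (16,23): internal coord 16 + (23)·τ' = +1.785218; +1.785218 ∉ [-0.1, 1.3) → out
#7 (-12,-21): internal coord -12 + (-21)·τ' = +0.978714; +0.978714 ∈ [-0.1, 1.3) → IN Λ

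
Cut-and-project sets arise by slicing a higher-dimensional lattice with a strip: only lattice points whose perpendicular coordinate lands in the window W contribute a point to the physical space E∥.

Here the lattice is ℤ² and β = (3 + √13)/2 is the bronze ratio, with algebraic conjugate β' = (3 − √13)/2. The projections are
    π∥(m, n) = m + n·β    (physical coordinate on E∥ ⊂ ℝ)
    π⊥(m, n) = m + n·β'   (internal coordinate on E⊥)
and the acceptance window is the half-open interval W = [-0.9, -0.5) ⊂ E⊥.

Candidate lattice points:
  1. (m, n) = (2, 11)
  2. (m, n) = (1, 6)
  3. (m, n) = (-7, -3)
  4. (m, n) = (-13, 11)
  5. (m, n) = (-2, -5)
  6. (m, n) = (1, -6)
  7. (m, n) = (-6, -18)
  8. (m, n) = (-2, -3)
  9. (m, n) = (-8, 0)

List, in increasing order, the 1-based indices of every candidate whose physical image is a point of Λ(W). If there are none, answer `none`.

Numerically β ≈ 3.302776 and β' = −1/β ≈ -0.302776.
[1] lift (2,11): star map gives -1.330532; window check -0.9 ≤ -1.330532 < -0.5 is false → out
[2] lift (1,6): star map gives -0.816654; window check -0.9 ≤ -0.816654 < -0.5 is true → IN Λ
[3] lift (-7,-3): star map gives -6.091673; window check -0.9 ≤ -6.091673 < -0.5 is false → out
[4] lift (-13,11): star map gives -16.330532; window check -0.9 ≤ -16.330532 < -0.5 is false → out
[5] lift (-2,-5): star map gives -0.486122; window check -0.9 ≤ -0.486122 < -0.5 is false → out
[6] lift (1,-6): star map gives 2.816654; window check -0.9 ≤ 2.816654 < -0.5 is false → out
[7] lift (-6,-18): star map gives -0.550039; window check -0.9 ≤ -0.550039 < -0.5 is true → IN Λ
[8] lift (-2,-3): star map gives -1.091673; window check -0.9 ≤ -1.091673 < -0.5 is false → out
[9] lift (-8,0): star map gives -8.000000; window check -0.9 ≤ -8.000000 < -0.5 is false → out

2, 7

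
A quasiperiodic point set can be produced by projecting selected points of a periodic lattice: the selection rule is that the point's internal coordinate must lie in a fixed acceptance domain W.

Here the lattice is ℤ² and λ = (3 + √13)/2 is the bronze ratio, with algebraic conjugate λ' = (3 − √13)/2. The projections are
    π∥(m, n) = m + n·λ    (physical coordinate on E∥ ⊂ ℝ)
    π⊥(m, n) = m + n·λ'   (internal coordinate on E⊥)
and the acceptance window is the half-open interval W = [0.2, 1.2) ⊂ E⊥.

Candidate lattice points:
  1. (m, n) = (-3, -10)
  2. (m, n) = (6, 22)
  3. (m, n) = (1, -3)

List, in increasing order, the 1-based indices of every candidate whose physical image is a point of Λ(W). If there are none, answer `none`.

Compute λ' = (3−√13)/2 = -0.302776, so π⊥(m,n) = m -0.302776·n.
candidate 1: (m,n)=(-3,-10) → π∥ = -3-10·λ ≈ -36.027756, π⊥ = -3-10·λ' ≈ 0.027756 ∉ [0.2, 1.2) ⇒ out
candidate 2: (m,n)=(6,22) → π∥ = 6+22·λ ≈ 78.661064, π⊥ = 6+22·λ' ≈ -0.661064 ∉ [0.2, 1.2) ⇒ out
candidate 3: (m,n)=(1,-3) → π∥ = 1-3·λ ≈ -8.908327, π⊥ = 1-3·λ' ≈ 1.908327 ∉ [0.2, 1.2) ⇒ out

none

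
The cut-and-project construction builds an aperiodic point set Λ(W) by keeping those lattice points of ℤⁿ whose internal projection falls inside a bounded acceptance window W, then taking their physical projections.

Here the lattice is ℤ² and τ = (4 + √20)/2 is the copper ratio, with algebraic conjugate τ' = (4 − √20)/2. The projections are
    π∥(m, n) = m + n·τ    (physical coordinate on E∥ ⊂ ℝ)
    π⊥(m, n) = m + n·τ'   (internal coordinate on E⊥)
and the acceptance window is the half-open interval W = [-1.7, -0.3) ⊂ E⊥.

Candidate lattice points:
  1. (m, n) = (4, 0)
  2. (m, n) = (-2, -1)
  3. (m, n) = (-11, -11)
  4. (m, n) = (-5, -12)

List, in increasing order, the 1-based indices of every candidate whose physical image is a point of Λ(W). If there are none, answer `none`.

Compute τ' = (4−√20)/2 = -0.2361, so π⊥(m,n) = m -0.2361·n.
[1] lift (4,0): star map gives 4.0000; window check -1.7 ≤ 4.0000 < -0.3 is false → out
[2] lift (-2,-1): star map gives -1.7639; window check -1.7 ≤ -1.7639 < -0.3 is false → out
[3] lift (-11,-11): star map gives -8.4033; window check -1.7 ≤ -8.4033 < -0.3 is false → out
[4] lift (-5,-12): star map gives -2.1672; window check -1.7 ≤ -2.1672 < -0.3 is false → out

none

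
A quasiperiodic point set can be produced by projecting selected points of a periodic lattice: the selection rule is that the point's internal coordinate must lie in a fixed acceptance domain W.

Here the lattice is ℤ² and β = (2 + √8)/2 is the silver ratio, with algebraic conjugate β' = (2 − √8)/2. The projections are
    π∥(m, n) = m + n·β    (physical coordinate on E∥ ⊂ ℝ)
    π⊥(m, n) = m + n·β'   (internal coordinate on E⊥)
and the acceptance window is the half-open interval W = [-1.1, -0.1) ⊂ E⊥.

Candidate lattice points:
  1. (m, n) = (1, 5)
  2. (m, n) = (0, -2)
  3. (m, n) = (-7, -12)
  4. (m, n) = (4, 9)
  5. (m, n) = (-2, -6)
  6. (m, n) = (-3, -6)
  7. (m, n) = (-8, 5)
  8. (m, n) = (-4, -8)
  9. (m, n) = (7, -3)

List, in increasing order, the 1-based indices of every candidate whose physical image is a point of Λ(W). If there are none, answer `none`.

β' = (2−√8)/2 ≈ -0.414214.
#1 (1,5): internal coord 1 + (5)·β' = -1.071068; -1.071068 ∈ [-1.1, -0.1) → IN Λ
#2 (0,-2): internal coord 0 + (-2)·β' = +0.828427; +0.828427 ∉ [-1.1, -0.1) → out
#3 (-7,-12): internal coord -7 + (-12)·β' = -2.029437; -2.029437 ∉ [-1.1, -0.1) → out
#4 (4,9): internal coord 4 + (9)·β' = +0.272078; +0.272078 ∉ [-1.1, -0.1) → out
#5 (-2,-6): internal coord -2 + (-6)·β' = +0.485281; +0.485281 ∉ [-1.1, -0.1) → out
#6 (-3,-6): internal coord -3 + (-6)·β' = -0.514719; -0.514719 ∈ [-1.1, -0.1) → IN Λ
#7 (-8,5): internal coord -8 + (5)·β' = -10.071068; -10.071068 ∉ [-1.1, -0.1) → out
#8 (-4,-8): internal coord -4 + (-8)·β' = -0.686292; -0.686292 ∈ [-1.1, -0.1) → IN Λ
#9 (7,-3): internal coord 7 + (-3)·β' = +8.242641; +8.242641 ∉ [-1.1, -0.1) → out

1, 6, 8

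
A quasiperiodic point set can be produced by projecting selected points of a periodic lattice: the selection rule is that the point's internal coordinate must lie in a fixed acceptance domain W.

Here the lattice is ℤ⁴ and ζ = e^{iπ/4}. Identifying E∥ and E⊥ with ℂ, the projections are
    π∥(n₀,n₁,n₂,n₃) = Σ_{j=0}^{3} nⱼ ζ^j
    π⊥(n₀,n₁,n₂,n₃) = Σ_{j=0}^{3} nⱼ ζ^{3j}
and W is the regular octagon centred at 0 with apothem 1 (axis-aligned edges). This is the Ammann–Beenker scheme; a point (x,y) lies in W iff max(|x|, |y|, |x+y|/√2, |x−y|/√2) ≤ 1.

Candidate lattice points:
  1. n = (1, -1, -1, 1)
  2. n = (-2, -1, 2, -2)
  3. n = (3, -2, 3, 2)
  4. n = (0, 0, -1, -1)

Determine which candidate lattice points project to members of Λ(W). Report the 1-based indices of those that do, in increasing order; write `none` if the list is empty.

π⊥(n) = n₀ + n₁ζ³ + n₂ζ⁶ + n₃ζ⁹ where ζ = e^{iπ/4}.
#1 (1, -1, -1, 1): internal (2.414214, 1.000000); octagon support 2.414214 vs apothem 1 → ∉ W
#2 (-2, -1, 2, -2): internal (-2.707107, -4.121320); octagon support 4.828427 vs apothem 1 → ∉ W
#3 (3, -2, 3, 2): internal (5.828427, -3.000000); octagon support 6.242641 vs apothem 1 → ∉ W
#4 (0, 0, -1, -1): internal (-0.707107, 0.292893); octagon support 0.707107 vs apothem 1 → ∈ W

4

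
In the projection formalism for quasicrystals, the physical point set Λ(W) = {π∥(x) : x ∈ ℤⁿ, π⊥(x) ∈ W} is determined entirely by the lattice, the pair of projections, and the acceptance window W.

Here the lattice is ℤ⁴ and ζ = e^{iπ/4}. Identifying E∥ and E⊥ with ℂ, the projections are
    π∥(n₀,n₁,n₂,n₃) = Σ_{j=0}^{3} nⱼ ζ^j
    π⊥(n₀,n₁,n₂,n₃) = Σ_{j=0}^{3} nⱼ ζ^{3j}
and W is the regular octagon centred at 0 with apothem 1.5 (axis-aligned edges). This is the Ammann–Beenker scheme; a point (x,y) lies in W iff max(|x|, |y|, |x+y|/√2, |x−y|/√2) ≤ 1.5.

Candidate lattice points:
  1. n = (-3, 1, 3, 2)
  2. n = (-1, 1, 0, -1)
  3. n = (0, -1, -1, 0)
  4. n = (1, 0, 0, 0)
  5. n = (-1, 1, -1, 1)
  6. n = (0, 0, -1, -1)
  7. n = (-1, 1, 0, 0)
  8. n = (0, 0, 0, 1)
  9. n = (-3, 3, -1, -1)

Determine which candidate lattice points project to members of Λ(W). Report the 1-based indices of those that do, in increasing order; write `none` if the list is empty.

3, 4, 6, 8

Internal map: ζ^{3j} for j=0..3 gives (1,0), (−√2/2,√2/2), (0,−1), (√2/2,√2/2).
candidate 1: n = (-3, 1, 3, 2) → π⊥ ≈ (-2.29289, -0.87868); max(|x|,|y|,|x±y|/√2) = 2.29289 > 1.5 ⇒ ∉ W
candidate 2: n = (-1, 1, 0, -1) → π⊥ ≈ (-2.41421, +0.00000); max(|x|,|y|,|x±y|/√2) = 2.41421 > 1.5 ⇒ ∉ W
candidate 3: n = (0, -1, -1, 0) → π⊥ ≈ (+0.70711, +0.29289); max(|x|,|y|,|x±y|/√2) = 0.70711 ≤ 1.5 ⇒ ∈ W
candidate 4: n = (1, 0, 0, 0) → π⊥ ≈ (+1.00000, +0.00000); max(|x|,|y|,|x±y|/√2) = 1.00000 ≤ 1.5 ⇒ ∈ W
candidate 5: n = (-1, 1, -1, 1) → π⊥ ≈ (-1.00000, +2.41421); max(|x|,|y|,|x±y|/√2) = 2.41421 > 1.5 ⇒ ∉ W
candidate 6: n = (0, 0, -1, -1) → π⊥ ≈ (-0.70711, +0.29289); max(|x|,|y|,|x±y|/√2) = 0.70711 ≤ 1.5 ⇒ ∈ W
candidate 7: n = (-1, 1, 0, 0) → π⊥ ≈ (-1.70711, +0.70711); max(|x|,|y|,|x±y|/√2) = 1.70711 > 1.5 ⇒ ∉ W
candidate 8: n = (0, 0, 0, 1) → π⊥ ≈ (+0.70711, +0.70711); max(|x|,|y|,|x±y|/√2) = 1.00000 ≤ 1.5 ⇒ ∈ W
candidate 9: n = (-3, 3, -1, -1) → π⊥ ≈ (-5.82843, +2.41421); max(|x|,|y|,|x±y|/√2) = 5.82843 > 1.5 ⇒ ∉ W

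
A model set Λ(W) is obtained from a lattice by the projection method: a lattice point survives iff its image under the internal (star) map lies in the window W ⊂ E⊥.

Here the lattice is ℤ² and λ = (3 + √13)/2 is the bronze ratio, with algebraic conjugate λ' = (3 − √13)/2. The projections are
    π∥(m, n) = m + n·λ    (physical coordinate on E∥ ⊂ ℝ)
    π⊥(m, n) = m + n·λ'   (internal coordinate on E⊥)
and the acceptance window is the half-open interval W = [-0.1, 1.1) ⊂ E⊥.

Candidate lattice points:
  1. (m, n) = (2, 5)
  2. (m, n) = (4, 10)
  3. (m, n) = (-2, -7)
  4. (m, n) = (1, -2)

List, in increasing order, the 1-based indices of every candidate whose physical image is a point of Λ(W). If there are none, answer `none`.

1, 2, 3

λ' = (3−√13)/2 ≈ -0.30278.
candidate 1: (m,n)=(2,5) → π∥ = 2+5·λ ≈ 18.51388, π⊥ = 2+5·λ' ≈ 0.48612 ∈ [-0.1, 1.1) ⇒ IN Λ
candidate 2: (m,n)=(4,10) → π∥ = 4+10·λ ≈ 37.02776, π⊥ = 4+10·λ' ≈ 0.97224 ∈ [-0.1, 1.1) ⇒ IN Λ
candidate 3: (m,n)=(-2,-7) → π∥ = -2-7·λ ≈ -25.11943, π⊥ = -2-7·λ' ≈ 0.11943 ∈ [-0.1, 1.1) ⇒ IN Λ
candidate 4: (m,n)=(1,-2) → π∥ = 1-2·λ ≈ -5.60555, π⊥ = 1-2·λ' ≈ 1.60555 ∉ [-0.1, 1.1) ⇒ out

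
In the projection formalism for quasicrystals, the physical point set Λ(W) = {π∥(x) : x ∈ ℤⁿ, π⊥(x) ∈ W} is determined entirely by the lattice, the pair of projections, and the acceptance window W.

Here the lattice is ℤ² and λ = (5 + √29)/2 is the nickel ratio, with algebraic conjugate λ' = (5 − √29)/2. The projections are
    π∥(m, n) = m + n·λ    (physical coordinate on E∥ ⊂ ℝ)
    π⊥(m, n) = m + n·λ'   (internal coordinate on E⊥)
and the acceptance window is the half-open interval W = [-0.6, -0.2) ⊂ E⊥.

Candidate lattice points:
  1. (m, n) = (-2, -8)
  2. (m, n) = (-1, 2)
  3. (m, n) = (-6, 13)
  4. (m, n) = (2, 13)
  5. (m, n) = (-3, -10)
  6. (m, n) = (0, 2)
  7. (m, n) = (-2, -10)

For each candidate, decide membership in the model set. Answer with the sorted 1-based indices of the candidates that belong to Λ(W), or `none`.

Compute λ' = (5−√29)/2 = -0.192582, so π⊥(m,n) = m -0.192582·n.
candidate 1: (m,n)=(-2,-8) → π∥ = -2-8·λ ≈ -43.540659, π⊥ = -2-8·λ' ≈ -0.459341 ∈ [-0.6, -0.2) ⇒ IN Λ
candidate 2: (m,n)=(-1,2) → π∥ = -1+2·λ ≈ 9.385165, π⊥ = -1+2·λ' ≈ -1.385165 ∉ [-0.6, -0.2) ⇒ out
candidate 3: (m,n)=(-6,13) → π∥ = -6+13·λ ≈ 61.503571, π⊥ = -6+13·λ' ≈ -8.503571 ∉ [-0.6, -0.2) ⇒ out
candidate 4: (m,n)=(2,13) → π∥ = 2+13·λ ≈ 69.503571, π⊥ = 2+13·λ' ≈ -0.503571 ∈ [-0.6, -0.2) ⇒ IN Λ
candidate 5: (m,n)=(-3,-10) → π∥ = -3-10·λ ≈ -54.925824, π⊥ = -3-10·λ' ≈ -1.074176 ∉ [-0.6, -0.2) ⇒ out
candidate 6: (m,n)=(0,2) → π∥ = 0+2·λ ≈ 10.385165, π⊥ = 0+2·λ' ≈ -0.385165 ∈ [-0.6, -0.2) ⇒ IN Λ
candidate 7: (m,n)=(-2,-10) → π∥ = -2-10·λ ≈ -53.925824, π⊥ = -2-10·λ' ≈ -0.074176 ∉ [-0.6, -0.2) ⇒ out

1, 4, 6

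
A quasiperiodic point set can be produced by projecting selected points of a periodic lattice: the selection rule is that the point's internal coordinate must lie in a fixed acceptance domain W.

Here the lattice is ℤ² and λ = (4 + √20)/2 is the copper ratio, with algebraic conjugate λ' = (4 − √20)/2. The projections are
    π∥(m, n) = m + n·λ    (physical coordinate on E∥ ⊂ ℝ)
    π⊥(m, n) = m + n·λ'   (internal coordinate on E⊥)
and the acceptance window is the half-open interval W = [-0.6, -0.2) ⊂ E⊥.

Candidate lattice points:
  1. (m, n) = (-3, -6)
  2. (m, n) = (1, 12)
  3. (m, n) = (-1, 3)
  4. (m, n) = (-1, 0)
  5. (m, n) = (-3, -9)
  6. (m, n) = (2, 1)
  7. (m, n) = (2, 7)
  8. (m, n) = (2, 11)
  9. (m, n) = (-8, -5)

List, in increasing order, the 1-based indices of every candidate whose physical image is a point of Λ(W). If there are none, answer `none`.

8

Compute λ' = (4−√20)/2 = -0.23607, so π⊥(m,n) = m -0.23607·n.
#1 (-3,-6): internal coord -3 + (-6)·λ' = -1.58359; -1.58359 ∉ [-0.6, -0.2) → out
#2 (1,12): internal coord 1 + (12)·λ' = -1.83282; -1.83282 ∉ [-0.6, -0.2) → out
#3 (-1,3): internal coord -1 + (3)·λ' = -1.70820; -1.70820 ∉ [-0.6, -0.2) → out
#4 (-1,0): internal coord -1 + (0)·λ' = -1.00000; -1.00000 ∉ [-0.6, -0.2) → out
#5 (-3,-9): internal coord -3 + (-9)·λ' = -0.87539; -0.87539 ∉ [-0.6, -0.2) → out
#6 (2,1): internal coord 2 + (1)·λ' = +1.76393; +1.76393 ∉ [-0.6, -0.2) → out
#7 (2,7): internal coord 2 + (7)·λ' = +0.34752; +0.34752 ∉ [-0.6, -0.2) → out
#8 (2,11): internal coord 2 + (11)·λ' = -0.59675; -0.59675 ∈ [-0.6, -0.2) → IN Λ
#9 (-8,-5): internal coord -8 + (-5)·λ' = -6.81966; -6.81966 ∉ [-0.6, -0.2) → out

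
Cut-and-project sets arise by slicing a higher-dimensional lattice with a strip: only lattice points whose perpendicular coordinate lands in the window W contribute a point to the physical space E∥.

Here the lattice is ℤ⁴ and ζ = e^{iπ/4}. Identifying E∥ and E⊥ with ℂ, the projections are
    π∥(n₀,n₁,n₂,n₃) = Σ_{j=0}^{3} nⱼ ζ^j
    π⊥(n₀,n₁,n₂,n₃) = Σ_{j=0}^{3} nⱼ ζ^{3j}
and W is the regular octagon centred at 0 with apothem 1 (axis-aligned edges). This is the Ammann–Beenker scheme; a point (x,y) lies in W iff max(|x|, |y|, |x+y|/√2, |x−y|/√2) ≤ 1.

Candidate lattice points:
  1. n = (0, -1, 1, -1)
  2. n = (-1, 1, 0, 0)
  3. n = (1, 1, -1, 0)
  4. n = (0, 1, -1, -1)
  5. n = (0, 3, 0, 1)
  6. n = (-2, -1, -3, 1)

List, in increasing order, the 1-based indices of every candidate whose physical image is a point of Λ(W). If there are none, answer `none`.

Internal map: ζ^{3j} for j=0..3 gives (1,0), (−√2/2,√2/2), (0,−1), (√2/2,√2/2).
candidate 1: n = (0, -1, 1, -1) → π⊥ ≈ (+0.000000, -2.414214); max(|x|,|y|,|x±y|/√2) = 2.414214 > 1 ⇒ ∉ W
candidate 2: n = (-1, 1, 0, 0) → π⊥ ≈ (-1.707107, +0.707107); max(|x|,|y|,|x±y|/√2) = 1.707107 > 1 ⇒ ∉ W
candidate 3: n = (1, 1, -1, 0) → π⊥ ≈ (+0.292893, +1.707107); max(|x|,|y|,|x±y|/√2) = 1.707107 > 1 ⇒ ∉ W
candidate 4: n = (0, 1, -1, -1) → π⊥ ≈ (-1.414214, +1.000000); max(|x|,|y|,|x±y|/√2) = 1.707107 > 1 ⇒ ∉ W
candidate 5: n = (0, 3, 0, 1) → π⊥ ≈ (-1.414214, +2.828427); max(|x|,|y|,|x±y|/√2) = 3.000000 > 1 ⇒ ∉ W
candidate 6: n = (-2, -1, -3, 1) → π⊥ ≈ (-0.585786, +3.000000); max(|x|,|y|,|x±y|/√2) = 3.000000 > 1 ⇒ ∉ W

none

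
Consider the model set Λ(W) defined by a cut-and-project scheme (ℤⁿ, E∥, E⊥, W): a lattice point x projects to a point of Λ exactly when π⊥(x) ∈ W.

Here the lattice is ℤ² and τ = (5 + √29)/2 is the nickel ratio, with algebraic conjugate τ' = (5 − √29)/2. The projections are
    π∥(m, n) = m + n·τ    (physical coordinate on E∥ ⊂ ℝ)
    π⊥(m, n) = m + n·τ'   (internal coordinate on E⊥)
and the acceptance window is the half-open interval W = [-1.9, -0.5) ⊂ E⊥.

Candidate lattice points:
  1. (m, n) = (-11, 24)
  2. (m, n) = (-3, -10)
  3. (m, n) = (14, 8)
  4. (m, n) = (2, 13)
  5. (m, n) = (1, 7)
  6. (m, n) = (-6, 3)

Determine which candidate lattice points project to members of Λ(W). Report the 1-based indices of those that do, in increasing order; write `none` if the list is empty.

2, 4

Compute τ' = (5−√29)/2 = -0.19258, so π⊥(m,n) = m -0.19258·n.
#1 (-11,24): internal coord -11 + (24)·τ' = -15.62198; -15.62198 ∉ [-1.9, -0.5) → out
#2 (-3,-10): internal coord -3 + (-10)·τ' = -1.07418; -1.07418 ∈ [-1.9, -0.5) → IN Λ
#3 (14,8): internal coord 14 + (8)·τ' = +12.45934; +12.45934 ∉ [-1.9, -0.5) → out
#4 (2,13): internal coord 2 + (13)·τ' = -0.50357; -0.50357 ∈ [-1.9, -0.5) → IN Λ
#5 (1,7): internal coord 1 + (7)·τ' = -0.34808; -0.34808 ∉ [-1.9, -0.5) → out
#6 (-6,3): internal coord -6 + (3)·τ' = -6.57775; -6.57775 ∉ [-1.9, -0.5) → out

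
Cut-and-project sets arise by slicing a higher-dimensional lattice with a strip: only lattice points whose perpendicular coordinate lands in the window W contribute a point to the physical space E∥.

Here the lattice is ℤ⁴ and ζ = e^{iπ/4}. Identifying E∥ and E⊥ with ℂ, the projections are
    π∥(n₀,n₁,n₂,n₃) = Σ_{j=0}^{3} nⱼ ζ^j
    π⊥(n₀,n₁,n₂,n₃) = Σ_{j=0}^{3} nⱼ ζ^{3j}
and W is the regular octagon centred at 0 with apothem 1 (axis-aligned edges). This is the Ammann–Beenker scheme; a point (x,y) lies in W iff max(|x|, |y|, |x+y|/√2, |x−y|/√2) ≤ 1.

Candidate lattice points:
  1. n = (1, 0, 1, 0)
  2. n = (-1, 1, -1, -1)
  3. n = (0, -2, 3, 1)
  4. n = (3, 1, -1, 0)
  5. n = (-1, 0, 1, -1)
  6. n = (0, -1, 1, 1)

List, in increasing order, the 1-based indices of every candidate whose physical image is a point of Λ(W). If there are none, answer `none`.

none

Internal map: ζ^{3j} for j=0..3 gives (1,0), (−√2/2,√2/2), (0,−1), (√2/2,√2/2).
candidate 1: n = (1, 0, 1, 0) → π⊥ ≈ (+1.00000, -1.00000); max(|x|,|y|,|x±y|/√2) = 1.41421 > 1 ⇒ ∉ W
candidate 2: n = (-1, 1, -1, -1) → π⊥ ≈ (-2.41421, +1.00000); max(|x|,|y|,|x±y|/√2) = 2.41421 > 1 ⇒ ∉ W
candidate 3: n = (0, -2, 3, 1) → π⊥ ≈ (+2.12132, -3.70711); max(|x|,|y|,|x±y|/√2) = 4.12132 > 1 ⇒ ∉ W
candidate 4: n = (3, 1, -1, 0) → π⊥ ≈ (+2.29289, +1.70711); max(|x|,|y|,|x±y|/√2) = 2.82843 > 1 ⇒ ∉ W
candidate 5: n = (-1, 0, 1, -1) → π⊥ ≈ (-1.70711, -1.70711); max(|x|,|y|,|x±y|/√2) = 2.41421 > 1 ⇒ ∉ W
candidate 6: n = (0, -1, 1, 1) → π⊥ ≈ (+1.41421, -1.00000); max(|x|,|y|,|x±y|/√2) = 1.70711 > 1 ⇒ ∉ W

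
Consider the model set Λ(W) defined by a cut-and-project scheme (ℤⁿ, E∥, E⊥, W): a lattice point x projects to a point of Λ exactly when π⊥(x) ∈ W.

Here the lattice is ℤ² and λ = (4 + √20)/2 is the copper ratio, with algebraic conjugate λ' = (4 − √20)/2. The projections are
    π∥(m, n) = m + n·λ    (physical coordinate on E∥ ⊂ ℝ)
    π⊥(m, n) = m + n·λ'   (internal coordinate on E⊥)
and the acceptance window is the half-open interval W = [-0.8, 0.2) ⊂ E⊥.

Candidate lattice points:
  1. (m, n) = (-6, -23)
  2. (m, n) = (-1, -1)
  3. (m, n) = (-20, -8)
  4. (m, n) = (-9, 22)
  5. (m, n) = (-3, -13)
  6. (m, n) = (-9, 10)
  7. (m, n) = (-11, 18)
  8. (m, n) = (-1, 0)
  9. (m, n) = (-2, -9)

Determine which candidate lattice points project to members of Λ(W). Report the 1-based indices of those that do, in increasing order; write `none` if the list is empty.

λ' = (4−√20)/2 ≈ -0.236068.
#1 (-6,-23): internal coord -6 + (-23)·λ' = -0.570437; -0.570437 ∈ [-0.8, 0.2) → IN Λ
#2 (-1,-1): internal coord -1 + (-1)·λ' = -0.763932; -0.763932 ∈ [-0.8, 0.2) → IN Λ
#3 (-20,-8): internal coord -20 + (-8)·λ' = -18.111456; -18.111456 ∉ [-0.8, 0.2) → out
#4 (-9,22): internal coord -9 + (22)·λ' = -14.193496; -14.193496 ∉ [-0.8, 0.2) → out
#5 (-3,-13): internal coord -3 + (-13)·λ' = +0.068884; +0.068884 ∈ [-0.8, 0.2) → IN Λ
#6 (-9,10): internal coord -9 + (10)·λ' = -11.360680; -11.360680 ∉ [-0.8, 0.2) → out
#7 (-11,18): internal coord -11 + (18)·λ' = -15.249224; -15.249224 ∉ [-0.8, 0.2) → out
#8 (-1,0): internal coord -1 + (0)·λ' = -1.000000; -1.000000 ∉ [-0.8, 0.2) → out
#9 (-2,-9): internal coord -2 + (-9)·λ' = +0.124612; +0.124612 ∈ [-0.8, 0.2) → IN Λ

1, 2, 5, 9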